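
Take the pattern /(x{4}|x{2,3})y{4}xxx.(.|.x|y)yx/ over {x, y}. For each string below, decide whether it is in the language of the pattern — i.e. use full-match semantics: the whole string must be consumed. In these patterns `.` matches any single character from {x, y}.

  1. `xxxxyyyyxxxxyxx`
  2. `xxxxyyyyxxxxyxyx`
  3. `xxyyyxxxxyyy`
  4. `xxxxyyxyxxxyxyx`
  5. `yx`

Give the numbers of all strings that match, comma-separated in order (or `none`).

2

1 → no match — must end with `yx`
2 → match
3 → no match — must end with `yx`
4 → no match
5 → no match — must start with `x`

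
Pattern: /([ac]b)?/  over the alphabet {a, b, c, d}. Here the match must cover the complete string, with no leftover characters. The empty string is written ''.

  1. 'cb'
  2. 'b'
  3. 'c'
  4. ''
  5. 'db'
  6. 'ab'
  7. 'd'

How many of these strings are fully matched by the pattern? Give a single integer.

3

1 → match
2 → no match
3 → no match
4 → match
5 → no match
6 → match
7 → no match
Total matched: 3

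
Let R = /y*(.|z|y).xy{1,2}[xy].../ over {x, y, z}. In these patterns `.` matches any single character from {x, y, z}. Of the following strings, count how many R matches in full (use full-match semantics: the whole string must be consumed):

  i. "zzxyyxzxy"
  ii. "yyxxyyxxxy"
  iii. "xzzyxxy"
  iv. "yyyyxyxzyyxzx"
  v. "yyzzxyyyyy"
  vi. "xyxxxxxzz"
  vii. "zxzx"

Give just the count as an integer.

3

i → match
ii → match
iii → no match
iv → no match
v → match
vi → no match
vii → no match
Total matched: 3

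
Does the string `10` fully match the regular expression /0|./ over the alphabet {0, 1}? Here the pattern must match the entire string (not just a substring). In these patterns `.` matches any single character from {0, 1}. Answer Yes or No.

No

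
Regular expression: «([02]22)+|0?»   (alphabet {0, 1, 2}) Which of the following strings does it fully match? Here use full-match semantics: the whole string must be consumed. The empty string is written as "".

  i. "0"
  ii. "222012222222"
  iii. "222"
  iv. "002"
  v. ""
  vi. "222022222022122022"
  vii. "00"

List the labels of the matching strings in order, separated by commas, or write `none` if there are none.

i → match
ii → no match
iii → match
iv → no match
v → match
vi → no match
vii → no match

i, iii, v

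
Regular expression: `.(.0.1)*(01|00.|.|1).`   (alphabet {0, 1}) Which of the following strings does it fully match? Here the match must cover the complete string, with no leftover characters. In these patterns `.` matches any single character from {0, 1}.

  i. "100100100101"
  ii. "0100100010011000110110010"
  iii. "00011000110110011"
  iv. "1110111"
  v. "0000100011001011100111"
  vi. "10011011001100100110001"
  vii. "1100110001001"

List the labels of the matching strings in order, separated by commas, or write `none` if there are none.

i → no match
ii → match
iii → match
iv → no match
v → no match
vi → no match
vii → no match

ii, iii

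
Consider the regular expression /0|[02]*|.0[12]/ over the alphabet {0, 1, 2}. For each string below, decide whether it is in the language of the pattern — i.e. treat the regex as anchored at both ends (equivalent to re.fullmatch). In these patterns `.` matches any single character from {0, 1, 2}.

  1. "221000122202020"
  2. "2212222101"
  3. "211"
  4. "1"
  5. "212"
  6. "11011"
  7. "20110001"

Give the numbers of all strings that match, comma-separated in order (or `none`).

1 → no match
2 → no match
3 → no match
4 → no match
5 → no match
6 → no match
7 → no match

none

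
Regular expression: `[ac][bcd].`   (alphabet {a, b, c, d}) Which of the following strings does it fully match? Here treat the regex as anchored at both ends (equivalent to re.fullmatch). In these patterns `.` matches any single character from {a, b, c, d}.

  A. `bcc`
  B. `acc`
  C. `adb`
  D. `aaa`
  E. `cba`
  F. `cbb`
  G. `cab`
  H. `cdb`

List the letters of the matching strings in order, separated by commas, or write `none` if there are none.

A → no match
B → match
C → match
D → no match
E → match
F → match
G → no match
H → match

B, C, E, F, H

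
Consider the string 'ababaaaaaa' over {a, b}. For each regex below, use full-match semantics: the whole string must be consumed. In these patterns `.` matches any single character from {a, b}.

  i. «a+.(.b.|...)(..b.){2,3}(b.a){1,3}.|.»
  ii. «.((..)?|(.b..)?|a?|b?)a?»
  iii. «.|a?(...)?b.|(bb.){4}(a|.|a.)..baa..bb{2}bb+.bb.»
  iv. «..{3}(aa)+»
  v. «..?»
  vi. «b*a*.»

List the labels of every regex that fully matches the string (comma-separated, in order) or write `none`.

iv

i → no match
ii → no match
iii → no match
iv → match
v → no match
vi → no match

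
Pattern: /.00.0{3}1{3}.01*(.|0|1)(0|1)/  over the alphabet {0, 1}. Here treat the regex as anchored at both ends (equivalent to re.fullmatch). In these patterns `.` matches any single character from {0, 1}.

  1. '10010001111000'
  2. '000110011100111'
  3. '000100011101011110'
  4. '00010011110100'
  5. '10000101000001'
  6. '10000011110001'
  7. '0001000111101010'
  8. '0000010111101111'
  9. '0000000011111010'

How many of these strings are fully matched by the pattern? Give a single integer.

1 → match
2 → no match
3 → no match
4 → no match
5 → no match
6 → no match
7 → no match
8 → no match
9 → no match
Total matched: 1

1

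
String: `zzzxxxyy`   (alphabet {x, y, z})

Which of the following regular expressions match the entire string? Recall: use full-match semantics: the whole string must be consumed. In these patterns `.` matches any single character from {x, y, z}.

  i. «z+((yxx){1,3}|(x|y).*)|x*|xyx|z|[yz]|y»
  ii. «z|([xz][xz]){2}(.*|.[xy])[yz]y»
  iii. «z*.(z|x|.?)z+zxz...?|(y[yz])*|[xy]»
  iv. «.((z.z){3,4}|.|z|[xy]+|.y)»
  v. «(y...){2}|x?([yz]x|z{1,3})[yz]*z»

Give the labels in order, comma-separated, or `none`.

i, ii

i → match
ii → match
iii → no match
iv → no match
v → no match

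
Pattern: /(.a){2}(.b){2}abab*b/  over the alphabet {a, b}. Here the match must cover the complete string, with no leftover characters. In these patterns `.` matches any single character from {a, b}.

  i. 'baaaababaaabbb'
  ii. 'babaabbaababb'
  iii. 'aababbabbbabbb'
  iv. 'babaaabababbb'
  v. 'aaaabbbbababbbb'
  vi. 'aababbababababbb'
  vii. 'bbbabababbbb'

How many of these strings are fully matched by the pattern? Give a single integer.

i → no match
ii → no match
iii → no match
iv → no match
v → match
vi → no match
vii. 'bbbabababbbb' → no match
Total matched: 1

1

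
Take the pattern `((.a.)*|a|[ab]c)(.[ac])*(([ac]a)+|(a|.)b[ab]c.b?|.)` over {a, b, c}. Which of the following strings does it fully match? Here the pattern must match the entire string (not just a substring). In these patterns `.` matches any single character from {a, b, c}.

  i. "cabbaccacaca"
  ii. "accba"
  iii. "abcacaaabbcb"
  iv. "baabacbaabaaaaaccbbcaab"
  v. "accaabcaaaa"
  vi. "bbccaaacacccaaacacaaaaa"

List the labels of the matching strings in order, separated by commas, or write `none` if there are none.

i → match
ii → no match
iii → match
iv → no match
v → match
vi → no match

i, iii, v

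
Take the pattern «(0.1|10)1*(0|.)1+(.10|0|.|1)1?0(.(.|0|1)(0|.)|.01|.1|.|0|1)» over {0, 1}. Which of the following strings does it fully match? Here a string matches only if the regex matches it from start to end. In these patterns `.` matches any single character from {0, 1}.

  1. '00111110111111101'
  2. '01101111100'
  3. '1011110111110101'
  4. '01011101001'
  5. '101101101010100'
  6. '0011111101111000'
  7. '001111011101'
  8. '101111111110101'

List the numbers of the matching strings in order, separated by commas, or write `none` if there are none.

1, 2, 3, 5, 6, 7, 8

1 → match
2 → match
3 → match
4 → no match
5 → match
6 → match
7 → match
8 → match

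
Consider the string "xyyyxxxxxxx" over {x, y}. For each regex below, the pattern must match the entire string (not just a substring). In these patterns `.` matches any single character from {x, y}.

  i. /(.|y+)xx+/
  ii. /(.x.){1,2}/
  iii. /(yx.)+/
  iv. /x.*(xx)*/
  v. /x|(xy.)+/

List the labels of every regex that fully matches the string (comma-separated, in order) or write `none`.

iv

i → no match
ii → no match
iii → no match — must start with "yx"
iv → match
v → no match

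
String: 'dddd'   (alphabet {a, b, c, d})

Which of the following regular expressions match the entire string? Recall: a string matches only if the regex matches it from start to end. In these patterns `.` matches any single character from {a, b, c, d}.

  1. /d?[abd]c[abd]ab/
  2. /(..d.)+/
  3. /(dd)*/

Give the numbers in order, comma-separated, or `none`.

1 → no match — must end with 'ab'
2 → match
3 → match

2, 3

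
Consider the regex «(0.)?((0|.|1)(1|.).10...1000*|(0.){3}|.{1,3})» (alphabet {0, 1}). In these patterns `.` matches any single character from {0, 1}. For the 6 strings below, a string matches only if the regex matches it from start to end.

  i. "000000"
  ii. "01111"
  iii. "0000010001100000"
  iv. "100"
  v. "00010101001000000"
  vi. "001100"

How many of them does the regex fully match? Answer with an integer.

5

i → match
ii → match
iii → match
iv → match
v → match
vi → no match
Total matched: 5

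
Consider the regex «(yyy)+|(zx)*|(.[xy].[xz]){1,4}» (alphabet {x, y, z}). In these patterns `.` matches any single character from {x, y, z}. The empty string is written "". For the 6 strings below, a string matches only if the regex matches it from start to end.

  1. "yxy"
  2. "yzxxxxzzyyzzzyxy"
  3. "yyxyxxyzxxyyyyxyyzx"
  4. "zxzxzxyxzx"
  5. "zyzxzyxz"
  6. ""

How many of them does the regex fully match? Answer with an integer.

2

1. "yxy" → no match
2 → no match
3 → no match
4. "zxzxzxyxzx" → no match
5. "zyzxzyxz" → match
6. "" → match
Total matched: 2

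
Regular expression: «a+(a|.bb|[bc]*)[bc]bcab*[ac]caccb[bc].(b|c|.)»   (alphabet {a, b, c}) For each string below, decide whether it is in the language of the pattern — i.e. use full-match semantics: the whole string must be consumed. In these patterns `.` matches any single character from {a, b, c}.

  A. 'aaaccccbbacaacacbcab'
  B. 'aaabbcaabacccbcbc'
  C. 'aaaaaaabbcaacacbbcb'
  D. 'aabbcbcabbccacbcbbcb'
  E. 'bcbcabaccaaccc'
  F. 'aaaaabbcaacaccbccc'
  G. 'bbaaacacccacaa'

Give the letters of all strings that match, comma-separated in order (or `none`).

F

A → no match
B → no match
C → no match
D → no match
E → no match — must start with 'a'
F → match
G → no match — must start with 'a'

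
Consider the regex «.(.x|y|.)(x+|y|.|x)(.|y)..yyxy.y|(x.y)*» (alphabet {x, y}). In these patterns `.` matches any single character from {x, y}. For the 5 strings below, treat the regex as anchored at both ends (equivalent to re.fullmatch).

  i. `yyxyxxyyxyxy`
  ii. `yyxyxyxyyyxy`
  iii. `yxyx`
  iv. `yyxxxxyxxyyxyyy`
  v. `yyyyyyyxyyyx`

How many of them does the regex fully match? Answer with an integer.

i → match
ii → no match
iii → no match
iv → match
v → no match
Total matched: 2

2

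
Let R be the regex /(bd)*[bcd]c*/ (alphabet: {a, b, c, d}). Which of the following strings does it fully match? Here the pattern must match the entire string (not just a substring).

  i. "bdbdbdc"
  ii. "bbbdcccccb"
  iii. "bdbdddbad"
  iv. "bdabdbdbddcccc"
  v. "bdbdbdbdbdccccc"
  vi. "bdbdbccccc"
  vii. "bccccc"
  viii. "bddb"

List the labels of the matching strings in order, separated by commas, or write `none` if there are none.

i, v, vi, vii

i. "bdbdbdc" → match
ii. "bbbdcccccb" → no match
iii. "bdbdddbad" → no match
iv → no match
v → match
vi. "bdbdbccccc" → match
vii. "bccccc" → match
viii. "bddb" → no match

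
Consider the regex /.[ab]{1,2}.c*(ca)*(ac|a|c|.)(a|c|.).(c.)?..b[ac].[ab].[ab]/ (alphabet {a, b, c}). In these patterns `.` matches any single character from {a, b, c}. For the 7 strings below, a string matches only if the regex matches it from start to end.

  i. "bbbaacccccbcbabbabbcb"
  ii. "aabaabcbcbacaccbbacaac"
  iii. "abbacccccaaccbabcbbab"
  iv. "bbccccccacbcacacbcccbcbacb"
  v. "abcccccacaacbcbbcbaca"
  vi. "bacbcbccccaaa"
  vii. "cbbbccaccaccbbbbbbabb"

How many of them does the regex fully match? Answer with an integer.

2

i → no match
ii → no match
iii → match
iv → no match
v → match
vi → no match
vii → no match
Total matched: 2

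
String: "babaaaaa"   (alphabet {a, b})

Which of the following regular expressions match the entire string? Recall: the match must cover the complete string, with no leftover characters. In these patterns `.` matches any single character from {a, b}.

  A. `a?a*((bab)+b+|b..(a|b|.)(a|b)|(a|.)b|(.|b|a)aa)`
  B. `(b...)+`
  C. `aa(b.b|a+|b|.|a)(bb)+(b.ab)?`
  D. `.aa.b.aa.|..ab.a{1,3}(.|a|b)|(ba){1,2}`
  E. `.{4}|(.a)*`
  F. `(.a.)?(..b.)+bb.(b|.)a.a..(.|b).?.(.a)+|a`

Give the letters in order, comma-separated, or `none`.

E

A → no match
B → no match
C → no match — must start with "aa"
D → no match
E → match
F → no match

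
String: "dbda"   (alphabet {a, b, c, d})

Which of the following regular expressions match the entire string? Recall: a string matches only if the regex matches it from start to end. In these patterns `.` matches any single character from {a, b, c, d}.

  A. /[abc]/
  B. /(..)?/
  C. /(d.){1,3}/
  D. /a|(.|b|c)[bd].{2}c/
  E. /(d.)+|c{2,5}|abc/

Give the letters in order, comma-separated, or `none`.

A → no match
B → no match
C → match
D → no match
E → match

C, E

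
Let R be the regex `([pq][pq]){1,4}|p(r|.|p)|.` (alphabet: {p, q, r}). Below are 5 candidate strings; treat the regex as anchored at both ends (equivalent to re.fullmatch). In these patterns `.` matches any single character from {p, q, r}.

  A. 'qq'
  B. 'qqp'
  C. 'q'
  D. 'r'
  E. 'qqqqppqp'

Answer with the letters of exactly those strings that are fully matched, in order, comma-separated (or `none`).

A, C, D, E

A → match
B → no match
C → match
D → match
E → match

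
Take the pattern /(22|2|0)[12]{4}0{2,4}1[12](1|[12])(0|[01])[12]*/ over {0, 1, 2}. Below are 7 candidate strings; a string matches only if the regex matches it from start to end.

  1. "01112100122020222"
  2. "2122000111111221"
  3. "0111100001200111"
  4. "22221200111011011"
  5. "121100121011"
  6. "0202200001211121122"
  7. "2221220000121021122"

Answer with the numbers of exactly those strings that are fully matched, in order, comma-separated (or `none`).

7

1 → no match
2 → no match
3 → no match
4 → no match
5 → no match
6 → no match
7 → match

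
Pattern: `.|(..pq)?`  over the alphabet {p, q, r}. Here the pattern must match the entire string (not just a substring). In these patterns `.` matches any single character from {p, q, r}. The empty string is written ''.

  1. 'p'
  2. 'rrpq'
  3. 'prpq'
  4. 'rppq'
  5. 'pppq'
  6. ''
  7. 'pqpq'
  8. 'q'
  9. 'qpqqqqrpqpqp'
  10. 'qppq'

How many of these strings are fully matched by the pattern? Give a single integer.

1 → match
2 → match
3 → match
4 → match
5 → match
6 → match
7 → match
8 → match
9 → no match
10 → match
Total matched: 9

9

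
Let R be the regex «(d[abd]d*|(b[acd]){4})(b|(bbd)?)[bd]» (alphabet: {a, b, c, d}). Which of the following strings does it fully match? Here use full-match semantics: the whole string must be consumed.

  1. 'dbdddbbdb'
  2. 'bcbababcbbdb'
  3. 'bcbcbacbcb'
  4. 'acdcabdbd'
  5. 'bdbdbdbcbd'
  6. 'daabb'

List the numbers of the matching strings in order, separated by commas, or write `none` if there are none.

1, 2, 5

1. 'dbdddbbdb' → match
2. 'bcbababcbbdb' → match
3. 'bcbcbacbcb' → no match
4. 'acdcabdbd' → no match
5. 'bdbdbdbcbd' → match
6. 'daabb' → no match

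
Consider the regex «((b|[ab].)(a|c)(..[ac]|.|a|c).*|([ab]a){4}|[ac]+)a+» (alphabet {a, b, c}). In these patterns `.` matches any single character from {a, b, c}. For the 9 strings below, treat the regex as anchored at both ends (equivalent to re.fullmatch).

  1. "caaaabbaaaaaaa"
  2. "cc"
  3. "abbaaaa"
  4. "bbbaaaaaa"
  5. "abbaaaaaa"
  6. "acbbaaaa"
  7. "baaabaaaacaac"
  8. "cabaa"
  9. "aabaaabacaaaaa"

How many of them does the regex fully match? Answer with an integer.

0

1 → no match
2 → no match — must end with "a"
3 → no match
4 → no match
5 → no match
6 → no match
7 → no match — must end with "a"
8 → no match
9 → no match
Total matched: 0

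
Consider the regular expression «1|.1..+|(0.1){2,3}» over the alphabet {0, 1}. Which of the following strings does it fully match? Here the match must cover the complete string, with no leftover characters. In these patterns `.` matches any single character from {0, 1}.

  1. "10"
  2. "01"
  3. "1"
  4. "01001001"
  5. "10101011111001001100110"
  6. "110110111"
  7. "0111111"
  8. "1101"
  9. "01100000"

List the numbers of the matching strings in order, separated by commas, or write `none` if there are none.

3, 4, 6, 7, 8, 9

1 → no match
2 → no match
3 → match
4 → match
5 → no match
6 → match
7 → match
8 → match
9 → match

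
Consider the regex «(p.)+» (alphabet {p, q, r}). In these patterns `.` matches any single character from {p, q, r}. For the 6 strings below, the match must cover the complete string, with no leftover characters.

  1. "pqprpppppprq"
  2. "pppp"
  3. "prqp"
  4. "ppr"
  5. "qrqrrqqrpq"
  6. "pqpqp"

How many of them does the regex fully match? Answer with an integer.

1 → no match
2 → match
3 → no match
4 → no match
5 → no match — must start with "p"
6 → no match
Total matched: 1

1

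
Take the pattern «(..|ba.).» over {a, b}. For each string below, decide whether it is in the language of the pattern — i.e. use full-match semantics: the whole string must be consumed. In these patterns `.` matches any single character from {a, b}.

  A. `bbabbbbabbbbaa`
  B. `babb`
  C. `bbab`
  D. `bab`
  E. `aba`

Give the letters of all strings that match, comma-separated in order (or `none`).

A → no match
B. `babb` → match
C. `bbab` → no match
D. `bab` → match
E. `aba` → match

B, D, E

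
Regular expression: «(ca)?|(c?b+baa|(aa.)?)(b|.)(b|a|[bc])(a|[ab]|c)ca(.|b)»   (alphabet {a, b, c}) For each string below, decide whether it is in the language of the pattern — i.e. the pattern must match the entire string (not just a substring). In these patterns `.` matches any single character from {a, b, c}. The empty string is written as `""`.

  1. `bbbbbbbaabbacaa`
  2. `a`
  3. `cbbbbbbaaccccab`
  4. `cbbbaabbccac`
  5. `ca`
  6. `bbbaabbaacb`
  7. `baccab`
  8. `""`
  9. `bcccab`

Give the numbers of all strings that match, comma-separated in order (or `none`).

1, 3, 4, 5, 7, 8, 9

1 → match
2 → no match
3 → match
4 → match
5 → match
6 → no match
7 → match
8 → match
9 → match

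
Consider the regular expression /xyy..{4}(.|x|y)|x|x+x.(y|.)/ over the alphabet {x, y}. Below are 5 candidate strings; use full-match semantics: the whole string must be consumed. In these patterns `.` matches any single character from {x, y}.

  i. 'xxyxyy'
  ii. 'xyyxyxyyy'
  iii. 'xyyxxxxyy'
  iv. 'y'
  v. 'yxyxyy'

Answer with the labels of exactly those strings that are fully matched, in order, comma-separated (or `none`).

ii, iii

i → no match
ii → match
iii → match
iv → no match
v → no match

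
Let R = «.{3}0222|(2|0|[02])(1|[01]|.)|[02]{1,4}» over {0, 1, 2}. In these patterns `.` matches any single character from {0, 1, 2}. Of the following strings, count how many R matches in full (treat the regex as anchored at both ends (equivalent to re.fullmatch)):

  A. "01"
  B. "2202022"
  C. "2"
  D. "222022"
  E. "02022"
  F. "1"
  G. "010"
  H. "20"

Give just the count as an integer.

3

A → match
B → no match
C → match
D → no match
E → no match
F → no match
G → no match
H → match
Total matched: 3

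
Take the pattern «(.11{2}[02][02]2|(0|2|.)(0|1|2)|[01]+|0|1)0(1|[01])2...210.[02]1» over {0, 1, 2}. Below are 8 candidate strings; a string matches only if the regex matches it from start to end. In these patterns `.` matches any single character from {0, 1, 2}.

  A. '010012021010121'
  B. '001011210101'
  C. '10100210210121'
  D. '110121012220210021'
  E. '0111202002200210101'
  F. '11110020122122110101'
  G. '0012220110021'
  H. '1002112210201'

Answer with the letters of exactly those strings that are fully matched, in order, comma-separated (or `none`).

E, H

A → no match
B → no match
C → no match
D → no match
E → match
F → no match
G → no match
H → match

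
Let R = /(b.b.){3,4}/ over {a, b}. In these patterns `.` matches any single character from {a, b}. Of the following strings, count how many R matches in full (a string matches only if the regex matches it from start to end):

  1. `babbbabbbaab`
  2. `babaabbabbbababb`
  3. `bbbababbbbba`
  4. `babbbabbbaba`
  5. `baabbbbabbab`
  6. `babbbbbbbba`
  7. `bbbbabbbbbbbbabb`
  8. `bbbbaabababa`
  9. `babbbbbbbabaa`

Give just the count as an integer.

2

1 → no match
2 → no match
3 → match
4 → match
5 → no match
6 → no match
7 → no match
8 → no match
9 → no match
Total matched: 2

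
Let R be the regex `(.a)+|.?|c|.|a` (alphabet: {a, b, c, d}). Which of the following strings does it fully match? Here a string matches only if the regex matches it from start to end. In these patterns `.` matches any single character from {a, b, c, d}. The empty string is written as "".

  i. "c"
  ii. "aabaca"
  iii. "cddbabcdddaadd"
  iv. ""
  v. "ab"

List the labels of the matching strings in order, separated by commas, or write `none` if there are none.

i, ii, iv

i → match
ii → match
iii → no match
iv → match
v → no match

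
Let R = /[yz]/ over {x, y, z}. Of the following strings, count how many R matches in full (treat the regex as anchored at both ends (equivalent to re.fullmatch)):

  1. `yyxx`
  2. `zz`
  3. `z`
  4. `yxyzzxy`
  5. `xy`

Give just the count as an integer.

1

1 → no match
2 → no match
3 → match
4 → no match
5 → no match
Total matched: 1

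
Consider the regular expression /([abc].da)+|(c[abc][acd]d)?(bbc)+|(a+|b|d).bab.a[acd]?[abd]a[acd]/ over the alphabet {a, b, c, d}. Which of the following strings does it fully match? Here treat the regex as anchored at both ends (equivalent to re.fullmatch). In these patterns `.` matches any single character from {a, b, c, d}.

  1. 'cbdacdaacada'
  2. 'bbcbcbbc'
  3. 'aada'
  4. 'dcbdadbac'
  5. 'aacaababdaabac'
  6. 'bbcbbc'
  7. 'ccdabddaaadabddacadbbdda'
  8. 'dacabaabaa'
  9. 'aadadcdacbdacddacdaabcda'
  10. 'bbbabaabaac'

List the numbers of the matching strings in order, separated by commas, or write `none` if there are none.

3, 6

1 → no match
2 → no match
3 → match
4 → no match
5 → no match
6 → match
7 → no match
8 → no match
9 → no match
10 → no match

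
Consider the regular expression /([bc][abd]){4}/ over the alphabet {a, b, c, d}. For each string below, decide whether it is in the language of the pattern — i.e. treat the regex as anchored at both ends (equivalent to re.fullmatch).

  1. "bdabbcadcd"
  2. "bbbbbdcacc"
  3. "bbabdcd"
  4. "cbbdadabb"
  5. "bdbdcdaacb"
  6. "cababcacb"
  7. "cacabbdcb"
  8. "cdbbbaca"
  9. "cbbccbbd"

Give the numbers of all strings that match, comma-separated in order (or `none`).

1 → no match
2 → no match
3 → no match
4 → no match
5 → no match
6 → no match
7 → no match
8 → match
9 → no match

8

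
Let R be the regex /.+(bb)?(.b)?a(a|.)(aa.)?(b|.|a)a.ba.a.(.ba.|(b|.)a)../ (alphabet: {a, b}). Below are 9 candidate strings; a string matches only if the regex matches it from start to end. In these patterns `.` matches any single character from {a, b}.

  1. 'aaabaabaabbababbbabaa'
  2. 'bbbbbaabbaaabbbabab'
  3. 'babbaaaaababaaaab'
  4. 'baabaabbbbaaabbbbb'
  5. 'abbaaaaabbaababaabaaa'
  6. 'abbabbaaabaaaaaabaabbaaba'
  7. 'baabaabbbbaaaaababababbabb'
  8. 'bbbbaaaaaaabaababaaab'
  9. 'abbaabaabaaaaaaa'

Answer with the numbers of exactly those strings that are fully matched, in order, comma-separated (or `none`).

1 → match
2 → no match
3 → no match
4 → no match
5 → match
6 → no match
7 → no match
8 → no match
9 → no match

1, 5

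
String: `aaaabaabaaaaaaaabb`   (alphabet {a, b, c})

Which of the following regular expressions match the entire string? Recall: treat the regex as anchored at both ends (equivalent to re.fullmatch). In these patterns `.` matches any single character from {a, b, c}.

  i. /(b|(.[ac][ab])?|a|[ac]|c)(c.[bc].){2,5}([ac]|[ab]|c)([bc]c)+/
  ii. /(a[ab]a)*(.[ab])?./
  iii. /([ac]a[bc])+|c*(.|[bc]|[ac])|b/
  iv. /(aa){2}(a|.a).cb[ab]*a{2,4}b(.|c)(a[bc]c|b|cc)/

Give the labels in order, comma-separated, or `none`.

i → no match — must end with `c`
ii → match
iii → no match
iv → no match

ii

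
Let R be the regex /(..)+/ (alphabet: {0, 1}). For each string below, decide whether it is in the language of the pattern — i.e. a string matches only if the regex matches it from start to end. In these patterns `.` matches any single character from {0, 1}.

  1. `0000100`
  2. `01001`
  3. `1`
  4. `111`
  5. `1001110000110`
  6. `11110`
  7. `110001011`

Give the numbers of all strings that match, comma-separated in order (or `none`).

none

1 → no match
2 → no match
3 → no match
4 → no match
5 → no match
6 → no match
7 → no match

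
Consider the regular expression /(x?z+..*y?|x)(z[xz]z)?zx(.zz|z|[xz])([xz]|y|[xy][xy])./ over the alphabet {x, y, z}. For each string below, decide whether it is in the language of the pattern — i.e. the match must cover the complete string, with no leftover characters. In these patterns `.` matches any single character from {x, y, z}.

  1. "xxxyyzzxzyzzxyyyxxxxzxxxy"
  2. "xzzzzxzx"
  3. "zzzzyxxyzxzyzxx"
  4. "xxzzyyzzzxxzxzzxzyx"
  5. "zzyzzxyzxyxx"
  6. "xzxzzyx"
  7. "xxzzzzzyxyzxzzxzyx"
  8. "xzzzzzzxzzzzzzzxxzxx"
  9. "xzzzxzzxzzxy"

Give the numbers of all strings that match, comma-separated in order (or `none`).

none

1 → no match
2 → no match
3 → no match
4 → no match
5 → no match
6 → no match
7 → no match
8 → no match
9 → no match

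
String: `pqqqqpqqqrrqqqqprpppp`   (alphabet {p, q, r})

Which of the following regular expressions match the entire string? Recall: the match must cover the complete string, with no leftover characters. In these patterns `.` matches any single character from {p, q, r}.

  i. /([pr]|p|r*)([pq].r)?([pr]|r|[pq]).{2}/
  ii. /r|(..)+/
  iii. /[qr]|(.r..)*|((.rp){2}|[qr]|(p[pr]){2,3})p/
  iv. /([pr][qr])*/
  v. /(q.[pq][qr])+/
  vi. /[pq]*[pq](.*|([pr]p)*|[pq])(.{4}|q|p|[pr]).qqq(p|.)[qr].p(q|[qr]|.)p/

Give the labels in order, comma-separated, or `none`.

vi

i → no match
ii → no match
iii → no match
iv → no match
v → no match — must start with `q`
vi → match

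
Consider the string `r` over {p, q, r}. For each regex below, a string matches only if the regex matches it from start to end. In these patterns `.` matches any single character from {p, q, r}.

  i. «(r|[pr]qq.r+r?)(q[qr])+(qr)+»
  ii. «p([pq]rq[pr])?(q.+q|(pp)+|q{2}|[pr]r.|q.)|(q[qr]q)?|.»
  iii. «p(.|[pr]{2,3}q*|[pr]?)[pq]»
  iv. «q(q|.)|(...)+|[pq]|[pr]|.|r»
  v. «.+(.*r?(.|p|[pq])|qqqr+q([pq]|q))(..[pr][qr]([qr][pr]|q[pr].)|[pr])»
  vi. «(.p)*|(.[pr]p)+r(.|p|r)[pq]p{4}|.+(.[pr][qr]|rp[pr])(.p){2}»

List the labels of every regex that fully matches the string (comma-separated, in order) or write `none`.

ii, iv

i → no match — must end with `qr`
ii → match
iii → no match — must start with `p`
iv → match
v → no match
vi → no match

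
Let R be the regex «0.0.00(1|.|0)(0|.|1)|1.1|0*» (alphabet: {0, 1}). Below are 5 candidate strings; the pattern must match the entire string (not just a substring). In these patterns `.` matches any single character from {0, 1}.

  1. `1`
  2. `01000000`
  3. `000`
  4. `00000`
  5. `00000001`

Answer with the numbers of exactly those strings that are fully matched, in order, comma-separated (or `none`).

1 → no match
2 → match
3 → match
4 → match
5 → match

2, 3, 4, 5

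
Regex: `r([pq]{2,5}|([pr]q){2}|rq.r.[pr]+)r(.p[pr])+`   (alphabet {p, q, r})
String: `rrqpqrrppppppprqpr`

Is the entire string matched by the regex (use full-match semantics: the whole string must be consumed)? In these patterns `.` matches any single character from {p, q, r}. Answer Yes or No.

Yes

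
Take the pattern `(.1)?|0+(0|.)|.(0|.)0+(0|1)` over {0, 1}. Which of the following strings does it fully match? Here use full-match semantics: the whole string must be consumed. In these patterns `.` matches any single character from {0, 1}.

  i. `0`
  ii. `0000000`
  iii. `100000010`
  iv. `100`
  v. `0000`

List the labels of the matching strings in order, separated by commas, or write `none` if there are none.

ii, v

i → no match
ii → match
iii → no match
iv → no match
v → match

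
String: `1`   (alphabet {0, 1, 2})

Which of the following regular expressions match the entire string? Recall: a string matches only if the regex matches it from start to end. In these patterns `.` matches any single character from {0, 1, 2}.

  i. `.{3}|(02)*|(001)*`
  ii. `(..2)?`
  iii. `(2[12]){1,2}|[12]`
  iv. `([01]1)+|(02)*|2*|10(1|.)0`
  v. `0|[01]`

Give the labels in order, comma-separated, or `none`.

iii, v

i → no match
ii → no match
iii → match
iv → no match
v → match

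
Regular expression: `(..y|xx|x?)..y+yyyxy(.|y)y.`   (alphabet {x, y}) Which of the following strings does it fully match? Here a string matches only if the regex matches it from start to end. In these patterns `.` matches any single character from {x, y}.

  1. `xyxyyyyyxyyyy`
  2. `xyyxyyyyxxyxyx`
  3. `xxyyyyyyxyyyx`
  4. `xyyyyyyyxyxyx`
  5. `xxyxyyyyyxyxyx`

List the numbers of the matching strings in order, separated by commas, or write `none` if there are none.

1 → match
2 → no match
3 → match
4 → match
5 → match

1, 3, 4, 5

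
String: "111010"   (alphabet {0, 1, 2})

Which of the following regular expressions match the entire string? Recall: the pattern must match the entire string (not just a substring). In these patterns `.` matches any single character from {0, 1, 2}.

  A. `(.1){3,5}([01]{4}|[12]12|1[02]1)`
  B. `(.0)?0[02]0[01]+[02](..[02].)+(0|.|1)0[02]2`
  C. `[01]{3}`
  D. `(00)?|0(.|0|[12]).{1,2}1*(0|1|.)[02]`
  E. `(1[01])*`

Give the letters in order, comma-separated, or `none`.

A → no match
B → no match — must end with "2"
C → no match
D → no match
E → match

E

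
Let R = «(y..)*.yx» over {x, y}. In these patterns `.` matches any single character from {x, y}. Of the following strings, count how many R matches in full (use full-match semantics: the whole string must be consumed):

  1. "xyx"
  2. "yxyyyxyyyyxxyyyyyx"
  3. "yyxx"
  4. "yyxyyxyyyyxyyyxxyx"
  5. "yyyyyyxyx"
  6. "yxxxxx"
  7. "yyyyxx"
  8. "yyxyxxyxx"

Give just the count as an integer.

4

1 → match
2 → match
3 → no match — must end with "yx"
4 → match
5 → match
6 → no match — must end with "yx"
7 → no match — must end with "yx"
8 → no match — must end with "yx"
Total matched: 4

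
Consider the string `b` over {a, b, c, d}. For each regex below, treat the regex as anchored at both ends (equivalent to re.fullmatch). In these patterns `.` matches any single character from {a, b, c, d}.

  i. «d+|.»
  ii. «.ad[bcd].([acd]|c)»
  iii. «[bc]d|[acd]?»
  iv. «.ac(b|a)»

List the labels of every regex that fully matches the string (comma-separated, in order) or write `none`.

i

i → match
ii → no match
iii → no match
iv → no match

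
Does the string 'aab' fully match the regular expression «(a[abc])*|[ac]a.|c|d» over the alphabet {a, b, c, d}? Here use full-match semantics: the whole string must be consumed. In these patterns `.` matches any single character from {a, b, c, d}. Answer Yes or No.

Yes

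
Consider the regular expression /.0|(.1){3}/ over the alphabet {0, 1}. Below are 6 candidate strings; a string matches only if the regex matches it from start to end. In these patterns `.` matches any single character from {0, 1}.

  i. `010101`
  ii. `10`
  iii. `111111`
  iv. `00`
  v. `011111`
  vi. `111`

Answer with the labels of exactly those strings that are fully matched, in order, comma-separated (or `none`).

i → match
ii → match
iii → match
iv → match
v → match
vi → no match

i, ii, iii, iv, v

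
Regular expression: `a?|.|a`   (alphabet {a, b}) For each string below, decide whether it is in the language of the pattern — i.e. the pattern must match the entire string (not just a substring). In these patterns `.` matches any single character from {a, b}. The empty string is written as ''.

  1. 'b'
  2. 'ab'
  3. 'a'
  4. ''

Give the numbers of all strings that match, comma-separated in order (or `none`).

1. 'b' → match
2. 'ab' → no match
3. 'a' → match
4. '' → match

1, 3, 4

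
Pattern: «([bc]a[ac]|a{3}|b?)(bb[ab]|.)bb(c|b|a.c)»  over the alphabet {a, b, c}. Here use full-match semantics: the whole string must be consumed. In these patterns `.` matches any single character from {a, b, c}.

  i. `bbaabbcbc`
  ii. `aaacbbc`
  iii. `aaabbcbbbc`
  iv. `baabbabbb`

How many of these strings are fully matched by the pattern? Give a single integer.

i → no match
ii → match
iii → no match
iv → match
Total matched: 2

2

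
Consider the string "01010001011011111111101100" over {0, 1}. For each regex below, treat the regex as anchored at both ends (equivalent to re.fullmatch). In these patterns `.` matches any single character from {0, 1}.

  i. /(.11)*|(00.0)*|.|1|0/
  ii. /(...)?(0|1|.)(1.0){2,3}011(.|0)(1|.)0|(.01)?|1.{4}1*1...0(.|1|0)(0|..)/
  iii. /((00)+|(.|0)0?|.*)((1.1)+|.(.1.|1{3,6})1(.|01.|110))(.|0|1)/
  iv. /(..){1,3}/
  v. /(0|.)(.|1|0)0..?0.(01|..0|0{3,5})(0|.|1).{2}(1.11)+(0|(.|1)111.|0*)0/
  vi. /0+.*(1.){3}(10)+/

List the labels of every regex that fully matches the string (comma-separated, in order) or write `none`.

v

i → no match
ii → no match
iii → no match
iv → no match
v → match
vi → no match — must end with "10"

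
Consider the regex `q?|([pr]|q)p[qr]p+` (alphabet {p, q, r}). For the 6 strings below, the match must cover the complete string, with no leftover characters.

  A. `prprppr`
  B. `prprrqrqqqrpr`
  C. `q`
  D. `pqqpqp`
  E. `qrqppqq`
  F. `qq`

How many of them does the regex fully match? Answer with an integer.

1

A → no match
B → no match
C → match
D → no match
E → no match
F → no match
Total matched: 1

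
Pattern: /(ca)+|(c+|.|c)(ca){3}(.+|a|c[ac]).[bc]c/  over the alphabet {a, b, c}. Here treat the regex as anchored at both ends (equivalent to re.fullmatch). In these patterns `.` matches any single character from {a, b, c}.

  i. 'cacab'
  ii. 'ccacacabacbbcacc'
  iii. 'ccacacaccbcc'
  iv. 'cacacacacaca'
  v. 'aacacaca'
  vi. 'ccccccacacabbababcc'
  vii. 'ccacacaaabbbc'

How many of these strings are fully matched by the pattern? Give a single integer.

5

i → no match
ii → match
iii → match
iv → match
v → no match
vi → match
vii → match
Total matched: 5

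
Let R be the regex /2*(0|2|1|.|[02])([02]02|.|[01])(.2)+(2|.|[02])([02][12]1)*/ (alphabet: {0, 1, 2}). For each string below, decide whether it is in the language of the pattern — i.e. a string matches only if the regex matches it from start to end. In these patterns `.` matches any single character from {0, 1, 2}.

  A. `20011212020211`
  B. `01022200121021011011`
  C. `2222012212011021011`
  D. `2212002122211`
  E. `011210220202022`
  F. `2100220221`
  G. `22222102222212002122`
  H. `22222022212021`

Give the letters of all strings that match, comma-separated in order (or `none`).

H

A → no match
B → no match
C → no match
D → no match
E → no match
F. `2100220221` → no match
G → no match
H → match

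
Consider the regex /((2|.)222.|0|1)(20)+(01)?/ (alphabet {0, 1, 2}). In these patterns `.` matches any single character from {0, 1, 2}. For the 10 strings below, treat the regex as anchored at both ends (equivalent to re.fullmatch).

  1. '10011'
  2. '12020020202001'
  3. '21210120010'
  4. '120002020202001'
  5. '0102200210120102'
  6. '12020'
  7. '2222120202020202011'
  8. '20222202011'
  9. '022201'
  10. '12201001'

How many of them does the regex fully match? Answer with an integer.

1

1 → no match
2 → no match
3 → no match
4 → no match
5 → no match
6 → match
7 → no match
8 → no match
9 → no match
10 → no match
Total matched: 1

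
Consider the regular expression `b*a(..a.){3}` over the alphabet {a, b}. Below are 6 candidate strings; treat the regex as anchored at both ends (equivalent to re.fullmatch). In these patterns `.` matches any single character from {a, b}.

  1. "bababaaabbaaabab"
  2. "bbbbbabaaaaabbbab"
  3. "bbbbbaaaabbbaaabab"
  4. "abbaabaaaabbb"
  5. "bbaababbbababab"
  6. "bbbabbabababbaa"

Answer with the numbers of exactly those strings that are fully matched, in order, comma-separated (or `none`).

1 → no match
2 → no match
3 → match
4 → no match
5 → match
6 → no match

3, 5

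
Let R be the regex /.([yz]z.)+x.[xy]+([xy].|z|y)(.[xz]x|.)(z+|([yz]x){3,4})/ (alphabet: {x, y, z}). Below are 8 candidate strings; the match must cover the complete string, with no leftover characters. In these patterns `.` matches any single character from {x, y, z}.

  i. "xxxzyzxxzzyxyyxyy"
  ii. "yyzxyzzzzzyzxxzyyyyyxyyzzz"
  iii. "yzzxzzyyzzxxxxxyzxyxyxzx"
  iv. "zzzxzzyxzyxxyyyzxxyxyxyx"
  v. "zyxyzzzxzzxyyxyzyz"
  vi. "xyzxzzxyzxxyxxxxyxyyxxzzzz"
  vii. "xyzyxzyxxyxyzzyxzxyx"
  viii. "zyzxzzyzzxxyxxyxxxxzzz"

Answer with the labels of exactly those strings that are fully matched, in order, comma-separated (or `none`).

ii, iii, iv, vi, vii, viii

i → no match
ii → match
iii → match
iv → match
v → no match
vi → match
vii → match
viii → match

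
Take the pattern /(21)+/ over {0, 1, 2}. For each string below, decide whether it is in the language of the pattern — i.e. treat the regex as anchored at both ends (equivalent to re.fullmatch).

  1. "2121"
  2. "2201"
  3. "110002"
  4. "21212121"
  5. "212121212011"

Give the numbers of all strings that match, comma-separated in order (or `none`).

1, 4

1 → match
2 → no match — must start with "21"
3 → no match — must start with "21"
4 → match
5 → no match — must end with "21"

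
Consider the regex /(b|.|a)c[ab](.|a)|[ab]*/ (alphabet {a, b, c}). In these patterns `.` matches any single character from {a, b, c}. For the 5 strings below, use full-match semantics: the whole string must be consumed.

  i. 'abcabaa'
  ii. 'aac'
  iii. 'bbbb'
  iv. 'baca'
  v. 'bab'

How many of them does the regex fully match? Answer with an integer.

i → no match
ii → no match
iii → match
iv → no match
v → match
Total matched: 2

2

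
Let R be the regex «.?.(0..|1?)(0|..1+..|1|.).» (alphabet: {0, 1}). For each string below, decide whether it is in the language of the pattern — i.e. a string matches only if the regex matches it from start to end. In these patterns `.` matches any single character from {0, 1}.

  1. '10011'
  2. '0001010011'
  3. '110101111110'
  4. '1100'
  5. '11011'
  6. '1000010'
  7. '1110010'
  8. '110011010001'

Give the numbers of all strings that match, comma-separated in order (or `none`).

1 → no match
2 → no match
3 → match
4 → match
5 → no match
6 → match
7 → no match
8 → no match

3, 4, 6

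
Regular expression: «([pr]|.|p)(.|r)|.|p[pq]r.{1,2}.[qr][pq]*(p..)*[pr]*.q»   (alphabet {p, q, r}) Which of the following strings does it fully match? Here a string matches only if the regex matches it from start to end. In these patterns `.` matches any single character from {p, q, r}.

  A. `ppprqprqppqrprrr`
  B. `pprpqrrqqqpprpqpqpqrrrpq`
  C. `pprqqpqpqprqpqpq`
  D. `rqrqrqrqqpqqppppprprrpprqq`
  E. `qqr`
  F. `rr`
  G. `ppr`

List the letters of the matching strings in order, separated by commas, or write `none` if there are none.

A → no match
B → no match
C → no match
D → no match
E → no match
F → match
G → no match

F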